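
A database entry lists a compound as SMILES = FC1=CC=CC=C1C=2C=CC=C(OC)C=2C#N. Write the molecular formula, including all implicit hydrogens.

C14H10FNO

Walk through each heavy atom and fill implicit hydrogens from standard valence (C 4, N 3, O 2, S 2, halogen 1):
  atom 1: F (halogen, monovalent) → 0 H
  atom 2: C, bond orders sum to 4 (valence 4) → 0 H
  atom 3: C, bond orders sum to 3 (valence 4) → 1 H
  atom 4: C, bond orders sum to 3 (valence 4) → 1 H
  atom 5: C, bond orders sum to 3 (valence 4) → 1 H
  atom 6: C, bond orders sum to 3 (valence 4) → 1 H
  atom 7: C, bond orders sum to 4 (valence 4) → 0 H
  atom 8: C, bond orders sum to 4 (valence 4) → 0 H
  atom 9: C, bond orders sum to 3 (valence 4) → 1 H
  atom 10: C, bond orders sum to 3 (valence 4) → 1 H
  atom 11: C, bond orders sum to 3 (valence 4) → 1 H
  atom 12: C, bond orders sum to 4 (valence 4) → 0 H
  atom 13: O, bond orders sum to 2 (valence 2) → 0 H
  atom 14: C, bond orders sum to 1 (valence 4) → 3 H
  atom 15: C, bond orders sum to 4 (valence 4) → 0 H
  atom 16: C, bond orders sum to 4 (valence 4) → 0 H
  atom 17: N, bond orders sum to 3 (valence 3) → 0 H
Totals → C:14, H:10, F:1, N:1, O:1.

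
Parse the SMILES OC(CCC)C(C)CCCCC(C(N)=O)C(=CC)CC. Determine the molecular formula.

C17H33NO2

Walk through each heavy atom and fill implicit hydrogens from standard valence (C 4, N 3, O 2, S 2, halogen 1):
  atom 1: O, bond orders sum to 1 (valence 2) → 1 H
  atom 2: C, bond orders sum to 3 (valence 4) → 1 H
  atom 3: C, bond orders sum to 2 (valence 4) → 2 H
  atom 4: C, bond orders sum to 2 (valence 4) → 2 H
  atom 5: C, bond orders sum to 1 (valence 4) → 3 H
  atom 6: C, bond orders sum to 3 (valence 4) → 1 H
  atom 7: C, bond orders sum to 1 (valence 4) → 3 H
  atom 8: C, bond orders sum to 2 (valence 4) → 2 H
  atom 9: C, bond orders sum to 2 (valence 4) → 2 H
  atom 10: C, bond orders sum to 2 (valence 4) → 2 H
  atom 11: C, bond orders sum to 2 (valence 4) → 2 H
  atom 12: C, bond orders sum to 3 (valence 4) → 1 H
  atom 13: C, bond orders sum to 4 (valence 4) → 0 H
  atom 14: N, bond orders sum to 1 (valence 3) → 2 H
  atom 15: O, bond orders sum to 2 (valence 2) → 0 H
  atom 16: C, bond orders sum to 4 (valence 4) → 0 H
  atom 17: C, bond orders sum to 3 (valence 4) → 1 H
  atom 18: C, bond orders sum to 1 (valence 4) → 3 H
  atom 19: C, bond orders sum to 2 (valence 4) → 2 H
  atom 20: C, bond orders sum to 1 (valence 4) → 3 H
Totals → C:17, H:33, N:1, O:2.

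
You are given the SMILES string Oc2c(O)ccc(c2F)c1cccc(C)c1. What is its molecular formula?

C13H11FO2

Walk through each heavy atom and fill implicit hydrogens from standard valence (C 4, N 3, O 2, S 2, halogen 1); for lowercase aromatic atoms, an aromatic c carries 1 H when it has two neighbours and 0 H with three, and aromatic n carries 0 H:
  atom 1: O, bond orders sum to 1 (valence 2) → 1 H
  atom 2: aromatic c, 3 neighbours → 0 H
  atom 3: aromatic c, 3 neighbours → 0 H
  atom 4: O, bond orders sum to 1 (valence 2) → 1 H
  atom 5: aromatic c, 2 neighbours → 1 H
  atom 6: aromatic c, 2 neighbours → 1 H
  atom 7: aromatic c, 3 neighbours → 0 H
  atom 8: aromatic c, 3 neighbours → 0 H
  atom 9: F (halogen, monovalent) → 0 H
  atom 10: aromatic c, 3 neighbours → 0 H
  atom 11: aromatic c, 2 neighbours → 1 H
  atom 12: aromatic c, 2 neighbours → 1 H
  atom 13: aromatic c, 2 neighbours → 1 H
  atom 14: aromatic c, 3 neighbours → 0 H
  atom 15: C, bond orders sum to 1 (valence 4) → 3 H
  atom 16: aromatic c, 2 neighbours → 1 H
Totals → C:13, H:11, F:1, O:2.
In Hill order: C13H11FO2.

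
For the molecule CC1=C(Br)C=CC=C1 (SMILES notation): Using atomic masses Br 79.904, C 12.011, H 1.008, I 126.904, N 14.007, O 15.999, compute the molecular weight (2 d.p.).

First, the molecular formula is C7H7Br (counting implicit H from valence).
  Br: 1 × 79.904 = 79.904
  C: 7 × 12.011 = 84.077
  H: 7 × 1.008 = 7.056
Sum: 1×79.904 + 7×12.011 + 7×1.008 = 171.037 → 171.04 g/mol.

171.04 g/mol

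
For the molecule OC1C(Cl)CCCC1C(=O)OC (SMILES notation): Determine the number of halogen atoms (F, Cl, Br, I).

1

Halogen atoms appear at heavy-atom position 4 (1×Cl).
Other groups present: 1 ester, 1 hydroxyl.
Halogen count: 1.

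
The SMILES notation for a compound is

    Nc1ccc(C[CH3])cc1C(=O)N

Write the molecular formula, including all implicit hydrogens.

Walk through each heavy atom and fill implicit hydrogens from standard valence (C 4, N 3, O 2, S 2, halogen 1); for lowercase aromatic atoms, an aromatic c carries 1 H when it has two neighbours and 0 H with three, and aromatic n carries 0 H:
  atom 1: N, bond orders sum to 1 (valence 3) → 2 H
  atom 2: aromatic c, 3 neighbours → 0 H
  atom 3: aromatic c, 2 neighbours → 1 H
  atom 4: aromatic c, 2 neighbours → 1 H
  atom 5: aromatic c, 3 neighbours → 0 H
  atom 6: C, bond orders sum to 2 (valence 4) → 2 H
  atom 7: C with explicit H count 3
  atom 8: aromatic c, 2 neighbours → 1 H
  atom 9: aromatic c, 3 neighbours → 0 H
  atom 10: C, bond orders sum to 4 (valence 4) → 0 H
  atom 11: O, bond orders sum to 2 (valence 2) → 0 H
  atom 12: N, bond orders sum to 1 (valence 3) → 2 H
Totals → C:9, H:12, N:2, O:1.
In Hill order: C9H12N2O.

C9H12N2O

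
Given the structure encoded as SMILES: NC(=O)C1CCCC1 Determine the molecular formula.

Walk through each heavy atom and fill implicit hydrogens from standard valence (C 4, N 3, O 2, S 2, halogen 1):
  atom 1: N, bond orders sum to 1 (valence 3) → 2 H
  atom 2: C, bond orders sum to 4 (valence 4) → 0 H
  atom 3: O, bond orders sum to 2 (valence 2) → 0 H
  atom 4: C, bond orders sum to 3 (valence 4) → 1 H
  atom 5: C, bond orders sum to 2 (valence 4) → 2 H
  atom 6: C, bond orders sum to 2 (valence 4) → 2 H
  atom 7: C, bond orders sum to 2 (valence 4) → 2 H
  atom 8: C, bond orders sum to 2 (valence 4) → 2 H
Totals → C:6, H:11, N:1, O:1.
In Hill order: C6H11NO.

C6H11NO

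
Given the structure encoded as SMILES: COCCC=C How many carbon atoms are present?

Count every carbon token in the SMILES (each C, including those in ring-closure positions and inside branches).
Carbon count: 5.

5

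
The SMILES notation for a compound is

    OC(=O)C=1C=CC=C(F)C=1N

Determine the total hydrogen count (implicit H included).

Walk through each heavy atom and fill implicit hydrogens from standard valence (C 4, N 3, O 2, S 2, halogen 1):
  atom 1: O, bond orders sum to 1 (valence 2) → 1 H
  atom 2: C, bond orders sum to 4 (valence 4) → 0 H
  atom 3: O, bond orders sum to 2 (valence 2) → 0 H
  atom 4: C, bond orders sum to 4 (valence 4) → 0 H
  atom 5: C, bond orders sum to 3 (valence 4) → 1 H
  atom 6: C, bond orders sum to 3 (valence 4) → 1 H
  atom 7: C, bond orders sum to 3 (valence 4) → 1 H
  atom 8: C, bond orders sum to 4 (valence 4) → 0 H
  atom 9: F (halogen, monovalent) → 0 H
  atom 10: C, bond orders sum to 4 (valence 4) → 0 H
  atom 11: N, bond orders sum to 1 (valence 3) → 2 H
Total hydrogens: 6.

6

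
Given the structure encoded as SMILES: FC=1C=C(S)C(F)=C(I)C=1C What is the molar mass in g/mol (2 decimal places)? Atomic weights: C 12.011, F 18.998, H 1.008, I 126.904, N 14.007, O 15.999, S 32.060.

First, the molecular formula is C7H5F2IS (counting implicit H from valence).
  C: 7 × 12.011 = 84.077
  F: 2 × 18.998 = 37.996
  H: 5 × 1.008 = 5.040
  I: 1 × 126.904 = 126.904
  S: 1 × 32.060 = 32.060
Sum: 7×12.011 + 2×18.998 + 5×1.008 + 1×126.904 + 1×32.060 = 286.077 → 286.08 g/mol.

286.08 g/mol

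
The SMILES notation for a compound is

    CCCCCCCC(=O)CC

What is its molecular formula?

C10H20O

Walk through each heavy atom and fill implicit hydrogens from standard valence (C 4, N 3, O 2, S 2, halogen 1):
  atom 1: C, bond orders sum to 1 (valence 4) → 3 H
  atom 2: C, bond orders sum to 2 (valence 4) → 2 H
  atom 3: C, bond orders sum to 2 (valence 4) → 2 H
  atom 4: C, bond orders sum to 2 (valence 4) → 2 H
  atom 5: C, bond orders sum to 2 (valence 4) → 2 H
  atom 6: C, bond orders sum to 2 (valence 4) → 2 H
  atom 7: C, bond orders sum to 2 (valence 4) → 2 H
  atom 8: C, bond orders sum to 4 (valence 4) → 0 H
  atom 9: O, bond orders sum to 2 (valence 2) → 0 H
  atom 10: C, bond orders sum to 2 (valence 4) → 2 H
  atom 11: C, bond orders sum to 1 (valence 4) → 3 H
Totals → C:10, H:20, O:1.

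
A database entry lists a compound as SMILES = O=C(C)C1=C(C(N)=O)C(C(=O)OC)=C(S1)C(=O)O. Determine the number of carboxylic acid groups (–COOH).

The carboxylic acid motif appears at heavy-atom position 16 in the SMILES.
Other groups present: 1 amide, 1 ester, 1 ketone.
Carboxylic acid count: 1.

1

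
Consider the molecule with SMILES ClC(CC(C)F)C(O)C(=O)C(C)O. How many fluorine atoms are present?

1

Scan the SMILES for F atoms (remember two-letter symbols like Cl and Br are single atoms).
Fluorine count: 1.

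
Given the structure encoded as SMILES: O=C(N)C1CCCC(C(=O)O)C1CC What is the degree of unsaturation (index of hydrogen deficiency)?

Degree of unsaturation = (number of rings) + (number of π bonds).
Ring closures in the SMILES: 1.
π bonds: 2 double bonds (each 1 DoU) → 2 DoU from unsaturation.
Total DoU = 1 + 2 = 3.

3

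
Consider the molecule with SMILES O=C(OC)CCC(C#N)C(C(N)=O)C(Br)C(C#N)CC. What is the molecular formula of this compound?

C13H18BrN3O3

Walk through each heavy atom and fill implicit hydrogens from standard valence (C 4, N 3, O 2, S 2, halogen 1):
  atom 1: O, bond orders sum to 2 (valence 2) → 0 H
  atom 2: C, bond orders sum to 4 (valence 4) → 0 H
  atom 3: O, bond orders sum to 2 (valence 2) → 0 H
  atom 4: C, bond orders sum to 1 (valence 4) → 3 H
  atom 5: C, bond orders sum to 2 (valence 4) → 2 H
  atom 6: C, bond orders sum to 2 (valence 4) → 2 H
  atom 7: C, bond orders sum to 3 (valence 4) → 1 H
  atom 8: C, bond orders sum to 4 (valence 4) → 0 H
  atom 9: N, bond orders sum to 3 (valence 3) → 0 H
  atom 10: C, bond orders sum to 3 (valence 4) → 1 H
  atom 11: C, bond orders sum to 4 (valence 4) → 0 H
  atom 12: N, bond orders sum to 1 (valence 3) → 2 H
  atom 13: O, bond orders sum to 2 (valence 2) → 0 H
  atom 14: C, bond orders sum to 3 (valence 4) → 1 H
  atom 15: Br (halogen, monovalent) → 0 H
  atom 16: C, bond orders sum to 3 (valence 4) → 1 H
  atom 17: C, bond orders sum to 4 (valence 4) → 0 H
  atom 18: N, bond orders sum to 3 (valence 3) → 0 H
  atom 19: C, bond orders sum to 2 (valence 4) → 2 H
  atom 20: C, bond orders sum to 1 (valence 4) → 3 H
Totals → C:13, H:18, Br:1, N:3, O:3.
In Hill order: C13H18BrN3O3.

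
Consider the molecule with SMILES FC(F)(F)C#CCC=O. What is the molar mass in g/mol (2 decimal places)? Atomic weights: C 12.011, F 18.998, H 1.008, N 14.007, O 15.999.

136.07 g/mol

First, the molecular formula is C5H3F3O (counting implicit H from valence).
  C: 5 × 12.011 = 60.055
  F: 3 × 18.998 = 56.994
  H: 3 × 1.008 = 3.024
  O: 1 × 15.999 = 15.999
Sum: 5×12.011 + 3×18.998 + 3×1.008 + 1×15.999 = 136.072 → 136.07 g/mol.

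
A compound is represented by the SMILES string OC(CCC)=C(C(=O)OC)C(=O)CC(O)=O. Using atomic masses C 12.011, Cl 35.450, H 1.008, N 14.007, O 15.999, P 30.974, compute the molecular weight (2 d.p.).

First, the molecular formula is C10H14O6 (counting implicit H from valence).
  C: 10 × 12.011 = 120.110
  H: 14 × 1.008 = 14.112
  O: 6 × 15.999 = 95.994
Sum: 10×12.011 + 14×1.008 + 6×15.999 = 230.216 → 230.22 g/mol.

230.22 g/mol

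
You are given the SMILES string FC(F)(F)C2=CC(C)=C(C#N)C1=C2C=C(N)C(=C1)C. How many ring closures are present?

2

In SMILES, each pair of matching ring-closure digits denotes one ring-closing bond; the number of such bonds equals the number of independent rings.
Ring-closure bonds here: 2.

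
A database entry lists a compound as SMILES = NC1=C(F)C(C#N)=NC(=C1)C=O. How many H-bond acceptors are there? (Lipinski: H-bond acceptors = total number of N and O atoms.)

N atoms: 3; O atoms: 1.
Lipinski HBA = 3 + 1 = 4.

4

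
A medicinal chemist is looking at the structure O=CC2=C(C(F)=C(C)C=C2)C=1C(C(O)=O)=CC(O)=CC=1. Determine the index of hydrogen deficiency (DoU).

10

Molecular formula: C15H11FO4.
DoU = (2C + 2 + N − H − X) / 2, where X is the halogen count and O/S are ignored.
    = (2·15 + 2 + 0 − 11 − 1) / 2 = 20 / 2 = 10.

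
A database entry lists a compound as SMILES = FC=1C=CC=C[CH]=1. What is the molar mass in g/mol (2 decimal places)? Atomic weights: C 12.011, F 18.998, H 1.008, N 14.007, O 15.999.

96.10 g/mol

First, the molecular formula is C6H5F (counting implicit H from valence).
  C: 6 × 12.011 = 72.066
  F: 1 × 18.998 = 18.998
  H: 5 × 1.008 = 5.040
Sum: 6×12.011 + 1×18.998 + 5×1.008 = 96.104 → 96.10 g/mol.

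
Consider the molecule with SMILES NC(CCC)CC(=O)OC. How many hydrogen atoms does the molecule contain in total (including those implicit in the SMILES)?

15

Walk through each heavy atom and fill implicit hydrogens from standard valence (C 4, N 3, O 2, S 2, halogen 1):
  atom 1: N, bond orders sum to 1 (valence 3) → 2 H
  atom 2: C, bond orders sum to 3 (valence 4) → 1 H
  atom 3: C, bond orders sum to 2 (valence 4) → 2 H
  atom 4: C, bond orders sum to 2 (valence 4) → 2 H
  atom 5: C, bond orders sum to 1 (valence 4) → 3 H
  atom 6: C, bond orders sum to 2 (valence 4) → 2 H
  atom 7: C, bond orders sum to 4 (valence 4) → 0 H
  atom 8: O, bond orders sum to 2 (valence 2) → 0 H
  atom 9: O, bond orders sum to 2 (valence 2) → 0 H
  atom 10: C, bond orders sum to 1 (valence 4) → 3 H
Total hydrogens: 15.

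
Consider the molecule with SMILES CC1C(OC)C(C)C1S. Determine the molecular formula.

C7H14OS

Walk through each heavy atom and fill implicit hydrogens from standard valence (C 4, N 3, O 2, S 2, halogen 1):
  atom 1: C, bond orders sum to 1 (valence 4) → 3 H
  atom 2: C, bond orders sum to 3 (valence 4) → 1 H
  atom 3: C, bond orders sum to 3 (valence 4) → 1 H
  atom 4: O, bond orders sum to 2 (valence 2) → 0 H
  atom 5: C, bond orders sum to 1 (valence 4) → 3 H
  atom 6: C, bond orders sum to 3 (valence 4) → 1 H
  atom 7: C, bond orders sum to 1 (valence 4) → 3 H
  atom 8: C, bond orders sum to 3 (valence 4) → 1 H
  atom 9: S, bond orders sum to 1 (valence 2) → 1 H
Totals → C:7, H:14, O:1, S:1.
In Hill order: C7H14OS.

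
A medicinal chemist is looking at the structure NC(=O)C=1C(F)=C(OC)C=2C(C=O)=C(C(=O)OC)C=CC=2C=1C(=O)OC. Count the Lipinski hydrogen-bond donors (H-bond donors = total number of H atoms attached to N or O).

2

Donors: find every N or O and count the H atoms it carries.
  atom 1 (N): bond orders sum to 1 → 2 H
  atom 3 (O): bond orders sum to 2 → 0 H
  atom 8 (O): bond orders sum to 2 → 0 H
  atom 13 (O): bond orders sum to 2 → 0 H
  atom 16 (O): bond orders sum to 2 → 0 H
  atom 17 (O): bond orders sum to 2 → 0 H
  atom 24 (O): bond orders sum to 2 → 0 H
  atom 25 (O): bond orders sum to 2 → 0 H
Lipinski HBD = 2.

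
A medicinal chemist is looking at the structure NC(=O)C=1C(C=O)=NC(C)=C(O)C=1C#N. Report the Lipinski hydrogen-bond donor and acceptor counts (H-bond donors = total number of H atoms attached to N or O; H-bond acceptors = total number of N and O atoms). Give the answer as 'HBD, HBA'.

3, 6

Donors: find every N or O and count the H atoms it carries.
  atom 1 (N): bond orders sum to 1 → 2 H
  atom 3 (O): bond orders sum to 2 → 0 H
  atom 7 (O): bond orders sum to 2 → 0 H
  atom 8 (N): bond orders sum to 3 → 0 H
  atom 12 (O): bond orders sum to 1 → 1 H
  atom 15 (N): bond orders sum to 3 → 0 H
Lipinski HBD = 3.
Acceptors: N atoms = 3, O atoms = 3 → HBA = 6.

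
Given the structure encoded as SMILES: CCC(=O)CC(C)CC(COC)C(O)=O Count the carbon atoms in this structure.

Count every carbon token in the SMILES (each C, including those in ring-closure positions and inside branches).
Carbon count: 11.

11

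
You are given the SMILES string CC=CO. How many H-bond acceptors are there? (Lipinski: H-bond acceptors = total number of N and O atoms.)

N atoms: 0; O atoms: 1.
Lipinski HBA = 0 + 1 = 1.

1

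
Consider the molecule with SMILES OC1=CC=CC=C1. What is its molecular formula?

C6H6O

Walk through each heavy atom and fill implicit hydrogens from standard valence (C 4, N 3, O 2, S 2, halogen 1):
  atom 1: O, bond orders sum to 1 (valence 2) → 1 H
  atom 2: C, bond orders sum to 4 (valence 4) → 0 H
  atom 3: C, bond orders sum to 3 (valence 4) → 1 H
  atom 4: C, bond orders sum to 3 (valence 4) → 1 H
  atom 5: C, bond orders sum to 3 (valence 4) → 1 H
  atom 6: C, bond orders sum to 3 (valence 4) → 1 H
  atom 7: C, bond orders sum to 3 (valence 4) → 1 H
Totals → C:6, H:6, O:1.
In Hill order: C6H6O.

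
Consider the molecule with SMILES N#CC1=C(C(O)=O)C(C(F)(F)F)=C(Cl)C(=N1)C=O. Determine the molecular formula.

Walk through each heavy atom and fill implicit hydrogens from standard valence (C 4, N 3, O 2, S 2, halogen 1):
  atom 1: N, bond orders sum to 3 (valence 3) → 0 H
  atom 2: C, bond orders sum to 4 (valence 4) → 0 H
  atom 3: C, bond orders sum to 4 (valence 4) → 0 H
  atom 4: C, bond orders sum to 4 (valence 4) → 0 H
  atom 5: C, bond orders sum to 4 (valence 4) → 0 H
  atom 6: O, bond orders sum to 1 (valence 2) → 1 H
  atom 7: O, bond orders sum to 2 (valence 2) → 0 H
  atom 8: C, bond orders sum to 4 (valence 4) → 0 H
  atom 9: C, bond orders sum to 4 (valence 4) → 0 H
  atom 10: F (halogen, monovalent) → 0 H
  atom 11: F (halogen, monovalent) → 0 H
  atom 12: F (halogen, monovalent) → 0 H
  atom 13: C, bond orders sum to 4 (valence 4) → 0 H
  atom 14: Cl (halogen, monovalent) → 0 H
  atom 15: C, bond orders sum to 4 (valence 4) → 0 H
  atom 16: N, bond orders sum to 3 (valence 3) → 0 H
  atom 17: C, bond orders sum to 3 (valence 4) → 1 H
  atom 18: O, bond orders sum to 2 (valence 2) → 0 H
Totals → C:9, H:2, Cl:1, F:3, N:2, O:3.
In Hill order: C9H2ClF3N2O3.

C9H2ClF3N2O3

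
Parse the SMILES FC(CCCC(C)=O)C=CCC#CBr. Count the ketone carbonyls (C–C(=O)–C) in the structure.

1

The ketone motif appears at heavy-atom position 6 in the SMILES.
Other groups present: 1 alkene, 1 alkyne.
Ketone count: 1.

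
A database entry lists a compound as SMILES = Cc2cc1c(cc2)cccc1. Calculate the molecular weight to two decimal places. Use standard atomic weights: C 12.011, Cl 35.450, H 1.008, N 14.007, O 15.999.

First, the molecular formula is C11H10 (counting implicit H from valence).
  C: 11 × 12.011 = 132.121
  H: 10 × 1.008 = 10.080
Sum: 11×12.011 + 10×1.008 = 142.201 → 142.20 g/mol.

142.20 g/mol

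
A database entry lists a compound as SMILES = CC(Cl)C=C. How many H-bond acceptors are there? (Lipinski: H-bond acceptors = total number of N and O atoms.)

0

N atoms: 0; O atoms: 0.
Lipinski HBA = 0 + 0 = 0.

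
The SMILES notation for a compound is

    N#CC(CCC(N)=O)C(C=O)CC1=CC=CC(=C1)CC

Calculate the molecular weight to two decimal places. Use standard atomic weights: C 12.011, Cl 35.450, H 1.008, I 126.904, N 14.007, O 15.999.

272.35 g/mol

First, the molecular formula is C16H20N2O2 (counting implicit H from valence).
  C: 16 × 12.011 = 192.176
  H: 20 × 1.008 = 20.160
  N: 2 × 14.007 = 28.014
  O: 2 × 15.999 = 31.998
Sum: 16×12.011 + 20×1.008 + 2×14.007 + 2×15.999 = 272.348 → 272.35 g/mol.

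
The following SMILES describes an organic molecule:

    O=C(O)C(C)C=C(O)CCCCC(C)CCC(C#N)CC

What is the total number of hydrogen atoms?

29

Walk through each heavy atom and fill implicit hydrogens from standard valence (C 4, N 3, O 2, S 2, halogen 1):
  atom 1: O, bond orders sum to 2 (valence 2) → 0 H
  atom 2: C, bond orders sum to 4 (valence 4) → 0 H
  atom 3: O, bond orders sum to 1 (valence 2) → 1 H
  atom 4: C, bond orders sum to 3 (valence 4) → 1 H
  atom 5: C, bond orders sum to 1 (valence 4) → 3 H
  atom 6: C, bond orders sum to 3 (valence 4) → 1 H
  atom 7: C, bond orders sum to 4 (valence 4) → 0 H
  atom 8: O, bond orders sum to 1 (valence 2) → 1 H
  atom 9: C, bond orders sum to 2 (valence 4) → 2 H
  atom 10: C, bond orders sum to 2 (valence 4) → 2 H
  atom 11: C, bond orders sum to 2 (valence 4) → 2 H
  atom 12: C, bond orders sum to 2 (valence 4) → 2 H
  atom 13: C, bond orders sum to 3 (valence 4) → 1 H
  atom 14: C, bond orders sum to 1 (valence 4) → 3 H
  atom 15: C, bond orders sum to 2 (valence 4) → 2 H
  atom 16: C, bond orders sum to 2 (valence 4) → 2 H
  atom 17: C, bond orders sum to 3 (valence 4) → 1 H
  atom 18: C, bond orders sum to 4 (valence 4) → 0 H
  atom 19: N, bond orders sum to 3 (valence 3) → 0 H
  atom 20: C, bond orders sum to 2 (valence 4) → 2 H
  atom 21: C, bond orders sum to 1 (valence 4) → 3 H
Total hydrogens: 29.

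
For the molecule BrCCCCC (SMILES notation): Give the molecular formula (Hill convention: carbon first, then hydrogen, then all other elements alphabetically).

C5H11Br

Walk through each heavy atom and fill implicit hydrogens from standard valence (C 4, N 3, O 2, S 2, halogen 1):
  atom 1: Br (halogen, monovalent) → 0 H
  atom 2: C, bond orders sum to 2 (valence 4) → 2 H
  atom 3: C, bond orders sum to 2 (valence 4) → 2 H
  atom 4: C, bond orders sum to 2 (valence 4) → 2 H
  atom 5: C, bond orders sum to 2 (valence 4) → 2 H
  atom 6: C, bond orders sum to 1 (valence 4) → 3 H
Totals → C:5, H:11, Br:1.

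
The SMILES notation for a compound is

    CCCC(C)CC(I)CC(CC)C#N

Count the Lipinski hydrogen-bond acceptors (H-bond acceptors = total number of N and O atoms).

1

N atoms: 1; O atoms: 0.
Lipinski HBA = 1 + 0 = 1.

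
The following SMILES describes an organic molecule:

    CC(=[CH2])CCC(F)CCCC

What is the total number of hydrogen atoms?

Walk through each heavy atom and fill implicit hydrogens from standard valence (C 4, N 3, O 2, S 2, halogen 1):
  atom 1: C, bond orders sum to 1 (valence 4) → 3 H
  atom 2: C, bond orders sum to 4 (valence 4) → 0 H
  atom 3: C with explicit H count 2
  atom 4: C, bond orders sum to 2 (valence 4) → 2 H
  atom 5: C, bond orders sum to 2 (valence 4) → 2 H
  atom 6: C, bond orders sum to 3 (valence 4) → 1 H
  atom 7: F (halogen, monovalent) → 0 H
  atom 8: C, bond orders sum to 2 (valence 4) → 2 H
  atom 9: C, bond orders sum to 2 (valence 4) → 2 H
  atom 10: C, bond orders sum to 2 (valence 4) → 2 H
  atom 11: C, bond orders sum to 1 (valence 4) → 3 H
Total hydrogens: 19.

19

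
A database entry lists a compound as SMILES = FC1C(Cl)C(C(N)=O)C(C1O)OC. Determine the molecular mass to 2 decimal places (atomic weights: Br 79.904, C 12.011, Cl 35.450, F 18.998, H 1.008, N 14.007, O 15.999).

First, the molecular formula is C7H11ClFNO3 (counting implicit H from valence).
  C: 7 × 12.011 = 84.077
  Cl: 1 × 35.450 = 35.450
  F: 1 × 18.998 = 18.998
  H: 11 × 1.008 = 11.088
  N: 1 × 14.007 = 14.007
  O: 3 × 15.999 = 47.997
Sum: 7×12.011 + 1×35.450 + 1×18.998 + 11×1.008 + 1×14.007 + 3×15.999 = 211.617 → 211.62 g/mol.

211.62 g/mol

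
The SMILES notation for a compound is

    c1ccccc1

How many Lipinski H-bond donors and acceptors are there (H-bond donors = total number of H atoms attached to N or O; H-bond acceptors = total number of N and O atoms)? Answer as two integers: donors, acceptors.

0, 0

Donors: find every N or O and count the H atoms it carries.
  (no N or O atoms present)
Lipinski HBD = 0.
Acceptors: N atoms = 0, O atoms = 0 → HBA = 0.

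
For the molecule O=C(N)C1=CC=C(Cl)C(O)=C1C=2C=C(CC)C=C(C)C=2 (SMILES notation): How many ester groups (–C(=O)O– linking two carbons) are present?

0

Scan the SMILES for the ester motif — none present.
Groups that are present: 1 amide, 1 hydroxyl.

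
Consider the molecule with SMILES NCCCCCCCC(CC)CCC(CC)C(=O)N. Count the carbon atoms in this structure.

16

Count every carbon token in the SMILES (each C, including those in ring-closure positions and inside branches).
Carbon count: 16.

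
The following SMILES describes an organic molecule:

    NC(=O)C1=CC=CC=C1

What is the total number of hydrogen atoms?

Walk through each heavy atom and fill implicit hydrogens from standard valence (C 4, N 3, O 2, S 2, halogen 1):
  atom 1: N, bond orders sum to 1 (valence 3) → 2 H
  atom 2: C, bond orders sum to 4 (valence 4) → 0 H
  atom 3: O, bond orders sum to 2 (valence 2) → 0 H
  atom 4: C, bond orders sum to 4 (valence 4) → 0 H
  atom 5: C, bond orders sum to 3 (valence 4) → 1 H
  atom 6: C, bond orders sum to 3 (valence 4) → 1 H
  atom 7: C, bond orders sum to 3 (valence 4) → 1 H
  atom 8: C, bond orders sum to 3 (valence 4) → 1 H
  atom 9: C, bond orders sum to 3 (valence 4) → 1 H
Total hydrogens: 7.

7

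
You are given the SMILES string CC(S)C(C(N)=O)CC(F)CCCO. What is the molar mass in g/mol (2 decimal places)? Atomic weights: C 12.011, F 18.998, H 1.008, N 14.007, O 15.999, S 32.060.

223.31 g/mol

First, the molecular formula is C9H18FNO2S (counting implicit H from valence).
  C: 9 × 12.011 = 108.099
  F: 1 × 18.998 = 18.998
  H: 18 × 1.008 = 18.144
  N: 1 × 14.007 = 14.007
  O: 2 × 15.999 = 31.998
  S: 1 × 32.060 = 32.060
Sum: 9×12.011 + 1×18.998 + 18×1.008 + 1×14.007 + 2×15.999 + 1×32.060 = 223.306 → 223.31 g/mol.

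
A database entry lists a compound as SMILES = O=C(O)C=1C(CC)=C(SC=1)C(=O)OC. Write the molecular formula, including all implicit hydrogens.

C9H10O4S

Walk through each heavy atom and fill implicit hydrogens from standard valence (C 4, N 3, O 2, S 2, halogen 1):
  atom 1: O, bond orders sum to 2 (valence 2) → 0 H
  atom 2: C, bond orders sum to 4 (valence 4) → 0 H
  atom 3: O, bond orders sum to 1 (valence 2) → 1 H
  atom 4: C, bond orders sum to 4 (valence 4) → 0 H
  atom 5: C, bond orders sum to 4 (valence 4) → 0 H
  atom 6: C, bond orders sum to 2 (valence 4) → 2 H
  atom 7: C, bond orders sum to 1 (valence 4) → 3 H
  atom 8: C, bond orders sum to 4 (valence 4) → 0 H
  atom 9: S, bond orders sum to 2 (valence 2) → 0 H
  atom 10: C, bond orders sum to 3 (valence 4) → 1 H
  atom 11: C, bond orders sum to 4 (valence 4) → 0 H
  atom 12: O, bond orders sum to 2 (valence 2) → 0 H
  atom 13: O, bond orders sum to 2 (valence 2) → 0 H
  atom 14: C, bond orders sum to 1 (valence 4) → 3 H
Totals → C:9, H:10, O:4, S:1.
In Hill order: C9H10O4S.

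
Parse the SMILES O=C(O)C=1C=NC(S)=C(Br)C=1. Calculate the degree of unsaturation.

Molecular formula: C6H4BrNO2S.
DoU = (2C + 2 + N − H − X) / 2, where X is the halogen count and O/S are ignored.
    = (2·6 + 2 + 1 − 4 − 1) / 2 = 10 / 2 = 5.

5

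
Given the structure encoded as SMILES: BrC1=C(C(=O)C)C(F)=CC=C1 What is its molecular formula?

C8H6BrFO

Walk through each heavy atom and fill implicit hydrogens from standard valence (C 4, N 3, O 2, S 2, halogen 1):
  atom 1: Br (halogen, monovalent) → 0 H
  atom 2: C, bond orders sum to 4 (valence 4) → 0 H
  atom 3: C, bond orders sum to 4 (valence 4) → 0 H
  atom 4: C, bond orders sum to 4 (valence 4) → 0 H
  atom 5: O, bond orders sum to 2 (valence 2) → 0 H
  atom 6: C, bond orders sum to 1 (valence 4) → 3 H
  atom 7: C, bond orders sum to 4 (valence 4) → 0 H
  atom 8: F (halogen, monovalent) → 0 H
  atom 9: C, bond orders sum to 3 (valence 4) → 1 H
  atom 10: C, bond orders sum to 3 (valence 4) → 1 H
  atom 11: C, bond orders sum to 3 (valence 4) → 1 H
Totals → C:8, H:6, Br:1, F:1, O:1.
In Hill order: C8H6BrFO.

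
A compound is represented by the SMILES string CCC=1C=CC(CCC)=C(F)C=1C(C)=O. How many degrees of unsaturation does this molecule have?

Degree of unsaturation = (number of rings) + (number of π bonds).
Ring closures in the SMILES: 1.
π bonds: 4 double bonds (each 1 DoU) → 4 DoU from unsaturation.
Total DoU = 1 + 4 = 5.

5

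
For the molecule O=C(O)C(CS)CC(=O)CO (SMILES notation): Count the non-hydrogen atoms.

Every atom symbol written in the SMILES (organic subset) is one heavy atom; implicit H are not written.
Heavy atoms by element → C:6, O:4, S:1.
Total: 11.

11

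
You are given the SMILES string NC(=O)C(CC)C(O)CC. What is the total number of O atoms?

Scan the SMILES for O atoms (remember two-letter symbols like Cl and Br are single atoms).
Oxygen count: 2.

2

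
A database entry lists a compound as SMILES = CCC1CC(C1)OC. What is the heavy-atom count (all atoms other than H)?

8

Every atom symbol written in the SMILES (organic subset) is one heavy atom; implicit H are not written.
Heavy atoms by element → C:7, O:1.
Total: 8.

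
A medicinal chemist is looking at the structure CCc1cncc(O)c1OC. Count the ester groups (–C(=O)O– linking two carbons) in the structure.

Scan the SMILES for the ester motif — none present.
Groups that are present: 1 ether, 1 hydroxyl.

0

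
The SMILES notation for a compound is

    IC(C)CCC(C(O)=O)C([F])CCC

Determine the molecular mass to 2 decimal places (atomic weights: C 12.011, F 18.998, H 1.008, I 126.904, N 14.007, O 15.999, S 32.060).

First, the molecular formula is C10H18FIO2 (counting implicit H from valence).
  C: 10 × 12.011 = 120.110
  F: 1 × 18.998 = 18.998
  H: 18 × 1.008 = 18.144
  I: 1 × 126.904 = 126.904
  O: 2 × 15.999 = 31.998
Sum: 10×12.011 + 1×18.998 + 18×1.008 + 1×126.904 + 2×15.999 = 316.154 → 316.15 g/mol.

316.15 g/mol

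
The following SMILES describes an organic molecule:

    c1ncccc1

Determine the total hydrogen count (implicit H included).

Walk through each heavy atom and fill implicit hydrogens from standard valence (C 4, N 3, O 2, S 2, halogen 1); for lowercase aromatic atoms, an aromatic c carries 1 H when it has two neighbours and 0 H with three, and aromatic n carries 0 H:
  atom 1: aromatic c, 2 neighbours → 1 H
  atom 2: aromatic n, 2 neighbours → 0 H
  atom 3: aromatic c, 2 neighbours → 1 H
  atom 4: aromatic c, 2 neighbours → 1 H
  atom 5: aromatic c, 2 neighbours → 1 H
  atom 6: aromatic c, 2 neighbours → 1 H
Total hydrogens: 5.

5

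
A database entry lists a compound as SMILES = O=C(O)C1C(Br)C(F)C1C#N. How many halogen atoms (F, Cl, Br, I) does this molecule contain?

2

Halogen atoms appear at heavy-atom positions 6, 8 (1×Br, 1×F).
Other groups present: 1 carboxylic acid, 1 nitrile.
Halogen count: 2.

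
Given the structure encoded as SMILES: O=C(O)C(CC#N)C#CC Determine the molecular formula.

C7H7NO2

Walk through each heavy atom and fill implicit hydrogens from standard valence (C 4, N 3, O 2, S 2, halogen 1):
  atom 1: O, bond orders sum to 2 (valence 2) → 0 H
  atom 2: C, bond orders sum to 4 (valence 4) → 0 H
  atom 3: O, bond orders sum to 1 (valence 2) → 1 H
  atom 4: C, bond orders sum to 3 (valence 4) → 1 H
  atom 5: C, bond orders sum to 2 (valence 4) → 2 H
  atom 6: C, bond orders sum to 4 (valence 4) → 0 H
  atom 7: N, bond orders sum to 3 (valence 3) → 0 H
  atom 8: C, bond orders sum to 4 (valence 4) → 0 H
  atom 9: C, bond orders sum to 4 (valence 4) → 0 H
  atom 10: C, bond orders sum to 1 (valence 4) → 3 H
Totals → C:7, H:7, N:1, O:2.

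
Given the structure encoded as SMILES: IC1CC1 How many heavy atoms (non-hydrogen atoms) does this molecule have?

Every atom symbol written in the SMILES (organic subset) is one heavy atom; implicit H are not written.
Heavy atoms by element → C:3, I:1.
Total: 4.

4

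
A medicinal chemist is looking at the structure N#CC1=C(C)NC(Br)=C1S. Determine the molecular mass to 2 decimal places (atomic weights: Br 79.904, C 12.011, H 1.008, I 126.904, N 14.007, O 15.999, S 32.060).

217.08 g/mol

First, the molecular formula is C6H5BrN2S (counting implicit H from valence).
  Br: 1 × 79.904 = 79.904
  C: 6 × 12.011 = 72.066
  H: 5 × 1.008 = 5.040
  N: 2 × 14.007 = 28.014
  S: 1 × 32.060 = 32.060
Sum: 1×79.904 + 6×12.011 + 5×1.008 + 2×14.007 + 1×32.060 = 217.084 → 217.08 g/mol.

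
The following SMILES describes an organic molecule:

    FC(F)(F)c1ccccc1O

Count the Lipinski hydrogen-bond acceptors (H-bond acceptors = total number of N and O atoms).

N atoms: 0; O atoms: 1.
Lipinski HBA = 0 + 1 = 1.

1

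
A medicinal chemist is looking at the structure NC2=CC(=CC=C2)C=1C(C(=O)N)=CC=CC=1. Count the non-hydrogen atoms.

16

Every atom symbol written in the SMILES (organic subset) is one heavy atom; implicit H are not written.
Heavy atoms by element → C:13, N:2, O:1.
Total: 16.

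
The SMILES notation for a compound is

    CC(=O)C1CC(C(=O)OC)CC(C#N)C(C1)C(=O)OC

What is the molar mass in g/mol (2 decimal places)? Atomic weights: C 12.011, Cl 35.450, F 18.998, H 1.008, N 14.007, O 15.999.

First, the molecular formula is C14H19NO5 (counting implicit H from valence).
  C: 14 × 12.011 = 168.154
  H: 19 × 1.008 = 19.152
  N: 1 × 14.007 = 14.007
  O: 5 × 15.999 = 79.995
Sum: 14×12.011 + 19×1.008 + 1×14.007 + 5×15.999 = 281.308 → 281.31 g/mol.

281.31 g/mol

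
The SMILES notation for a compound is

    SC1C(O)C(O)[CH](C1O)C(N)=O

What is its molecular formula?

C6H11NO4S

Walk through each heavy atom and fill implicit hydrogens from standard valence (C 4, N 3, O 2, S 2, halogen 1):
  atom 1: S, bond orders sum to 1 (valence 2) → 1 H
  atom 2: C, bond orders sum to 3 (valence 4) → 1 H
  atom 3: C, bond orders sum to 3 (valence 4) → 1 H
  atom 4: O, bond orders sum to 1 (valence 2) → 1 H
  atom 5: C, bond orders sum to 3 (valence 4) → 1 H
  atom 6: O, bond orders sum to 1 (valence 2) → 1 H
  atom 7: C with explicit H count 1
  atom 8: C, bond orders sum to 3 (valence 4) → 1 H
  atom 9: O, bond orders sum to 1 (valence 2) → 1 H
  atom 10: C, bond orders sum to 4 (valence 4) → 0 H
  atom 11: N, bond orders sum to 1 (valence 3) → 2 H
  atom 12: O, bond orders sum to 2 (valence 2) → 0 H
Totals → C:6, H:11, N:1, O:4, S:1.
In Hill order: C6H11NO4S.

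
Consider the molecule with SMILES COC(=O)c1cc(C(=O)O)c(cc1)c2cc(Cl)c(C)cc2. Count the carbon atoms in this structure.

Count every carbon token in the SMILES (each C, including those in ring-closure positions and inside branches).
Carbon count: 16.

16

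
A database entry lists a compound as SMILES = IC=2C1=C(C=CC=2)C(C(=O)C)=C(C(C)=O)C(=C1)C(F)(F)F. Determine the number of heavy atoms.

21

Every atom symbol written in the SMILES (organic subset) is one heavy atom; implicit H are not written.
Heavy atoms by element → C:15, F:3, I:1, O:2.
Total: 21.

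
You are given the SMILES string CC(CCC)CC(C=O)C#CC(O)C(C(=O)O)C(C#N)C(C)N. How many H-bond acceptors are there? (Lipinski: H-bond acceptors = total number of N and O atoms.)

6

N atoms: 2; O atoms: 4.
Lipinski HBA = 2 + 4 = 6.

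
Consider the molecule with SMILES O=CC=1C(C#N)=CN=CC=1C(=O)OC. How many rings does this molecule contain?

In SMILES, each pair of matching ring-closure digits denotes one ring-closing bond; the number of such bonds equals the number of independent rings.
Ring-closure bonds here: 1.

1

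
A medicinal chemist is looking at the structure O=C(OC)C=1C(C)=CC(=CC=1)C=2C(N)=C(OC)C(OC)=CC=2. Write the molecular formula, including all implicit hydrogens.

C17H19NO4

Walk through each heavy atom and fill implicit hydrogens from standard valence (C 4, N 3, O 2, S 2, halogen 1):
  atom 1: O, bond orders sum to 2 (valence 2) → 0 H
  atom 2: C, bond orders sum to 4 (valence 4) → 0 H
  atom 3: O, bond orders sum to 2 (valence 2) → 0 H
  atom 4: C, bond orders sum to 1 (valence 4) → 3 H
  atom 5: C, bond orders sum to 4 (valence 4) → 0 H
  atom 6: C, bond orders sum to 4 (valence 4) → 0 H
  atom 7: C, bond orders sum to 1 (valence 4) → 3 H
  atom 8: C, bond orders sum to 3 (valence 4) → 1 H
  atom 9: C, bond orders sum to 4 (valence 4) → 0 H
  atom 10: C, bond orders sum to 3 (valence 4) → 1 H
  atom 11: C, bond orders sum to 3 (valence 4) → 1 H
  atom 12: C, bond orders sum to 4 (valence 4) → 0 H
  atom 13: C, bond orders sum to 4 (valence 4) → 0 H
  atom 14: N, bond orders sum to 1 (valence 3) → 2 H
  atom 15: C, bond orders sum to 4 (valence 4) → 0 H
  atom 16: O, bond orders sum to 2 (valence 2) → 0 H
  atom 17: C, bond orders sum to 1 (valence 4) → 3 H
  atom 18: C, bond orders sum to 4 (valence 4) → 0 H
  atom 19: O, bond orders sum to 2 (valence 2) → 0 H
  atom 20: C, bond orders sum to 1 (valence 4) → 3 H
  atom 21: C, bond orders sum to 3 (valence 4) → 1 H
  atom 22: C, bond orders sum to 3 (valence 4) → 1 H
Totals → C:17, H:19, N:1, O:4.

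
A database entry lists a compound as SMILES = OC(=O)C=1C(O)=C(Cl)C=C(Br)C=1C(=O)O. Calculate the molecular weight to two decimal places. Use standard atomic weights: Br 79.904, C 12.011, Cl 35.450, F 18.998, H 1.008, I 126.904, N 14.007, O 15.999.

295.47 g/mol

First, the molecular formula is C8H4BrClO5 (counting implicit H from valence).
  Br: 1 × 79.904 = 79.904
  C: 8 × 12.011 = 96.088
  Cl: 1 × 35.450 = 35.450
  H: 4 × 1.008 = 4.032
  O: 5 × 15.999 = 79.995
Sum: 1×79.904 + 8×12.011 + 1×35.450 + 4×1.008 + 5×15.999 = 295.469 → 295.47 g/mol.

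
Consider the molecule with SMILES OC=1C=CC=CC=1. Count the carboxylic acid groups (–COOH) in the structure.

Scan the SMILES for the carboxylic acid motif — none present.
Groups that are present: 1 hydroxyl.

0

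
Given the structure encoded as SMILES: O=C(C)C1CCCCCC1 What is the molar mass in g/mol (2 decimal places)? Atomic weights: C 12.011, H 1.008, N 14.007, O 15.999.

140.23 g/mol

First, the molecular formula is C9H16O (counting implicit H from valence).
  C: 9 × 12.011 = 108.099
  H: 16 × 1.008 = 16.128
  O: 1 × 15.999 = 15.999
Sum: 9×12.011 + 16×1.008 + 1×15.999 = 140.226 → 140.23 g/mol.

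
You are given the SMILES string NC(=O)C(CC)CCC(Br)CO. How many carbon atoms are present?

8

Count every carbon token in the SMILES (each C, including those in ring-closure positions and inside branches).
Carbon count: 8.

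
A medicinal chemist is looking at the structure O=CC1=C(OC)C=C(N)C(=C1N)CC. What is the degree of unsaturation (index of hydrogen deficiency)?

5

Molecular formula: C10H14N2O2.
DoU = (2C + 2 + N − H − X) / 2, where X is the halogen count and O/S are ignored.
    = (2·10 + 2 + 2 − 14 − 0) / 2 = 10 / 2 = 5.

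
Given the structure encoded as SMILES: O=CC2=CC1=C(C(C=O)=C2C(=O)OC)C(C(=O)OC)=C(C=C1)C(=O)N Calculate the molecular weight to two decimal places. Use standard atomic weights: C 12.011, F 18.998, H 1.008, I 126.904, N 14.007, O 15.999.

First, the molecular formula is C17H13NO7 (counting implicit H from valence).
  C: 17 × 12.011 = 204.187
  H: 13 × 1.008 = 13.104
  N: 1 × 14.007 = 14.007
  O: 7 × 15.999 = 111.993
Sum: 17×12.011 + 13×1.008 + 1×14.007 + 7×15.999 = 343.291 → 343.29 g/mol.

343.29 g/mol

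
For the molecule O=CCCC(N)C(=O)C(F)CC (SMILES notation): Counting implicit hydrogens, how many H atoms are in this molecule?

14

Walk through each heavy atom and fill implicit hydrogens from standard valence (C 4, N 3, O 2, S 2, halogen 1):
  atom 1: O, bond orders sum to 2 (valence 2) → 0 H
  atom 2: C, bond orders sum to 3 (valence 4) → 1 H
  atom 3: C, bond orders sum to 2 (valence 4) → 2 H
  atom 4: C, bond orders sum to 2 (valence 4) → 2 H
  atom 5: C, bond orders sum to 3 (valence 4) → 1 H
  atom 6: N, bond orders sum to 1 (valence 3) → 2 H
  atom 7: C, bond orders sum to 4 (valence 4) → 0 H
  atom 8: O, bond orders sum to 2 (valence 2) → 0 H
  atom 9: C, bond orders sum to 3 (valence 4) → 1 H
  atom 10: F (halogen, monovalent) → 0 H
  atom 11: C, bond orders sum to 2 (valence 4) → 2 H
  atom 12: C, bond orders sum to 1 (valence 4) → 3 H
Total hydrogens: 14.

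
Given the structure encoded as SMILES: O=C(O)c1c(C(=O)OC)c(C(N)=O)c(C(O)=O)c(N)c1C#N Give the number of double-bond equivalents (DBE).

Molecular formula: C12H9N3O7.
DoU = (2C + 2 + N − H − X) / 2, where X is the halogen count and O/S are ignored.
    = (2·12 + 2 + 3 − 9 − 0) / 2 = 20 / 2 = 10.

10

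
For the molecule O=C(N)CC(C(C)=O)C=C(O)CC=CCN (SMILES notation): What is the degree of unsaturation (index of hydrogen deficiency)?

4

Molecular formula: C11H18N2O3.
DoU = (2C + 2 + N − H − X) / 2, where X is the halogen count and O/S are ignored.
    = (2·11 + 2 + 2 − 18 − 0) / 2 = 8 / 2 = 4.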